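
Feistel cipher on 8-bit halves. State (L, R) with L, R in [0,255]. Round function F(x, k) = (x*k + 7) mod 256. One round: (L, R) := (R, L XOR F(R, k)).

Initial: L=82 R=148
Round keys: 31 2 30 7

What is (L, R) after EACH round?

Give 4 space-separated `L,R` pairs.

Answer: 148,161 161,221 221,76 76,198

Derivation:
Round 1 (k=31): L=148 R=161
Round 2 (k=2): L=161 R=221
Round 3 (k=30): L=221 R=76
Round 4 (k=7): L=76 R=198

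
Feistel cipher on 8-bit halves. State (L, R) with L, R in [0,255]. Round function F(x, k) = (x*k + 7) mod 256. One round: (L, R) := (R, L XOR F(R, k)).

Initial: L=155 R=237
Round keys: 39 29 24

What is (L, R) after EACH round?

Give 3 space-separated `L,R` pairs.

Round 1 (k=39): L=237 R=185
Round 2 (k=29): L=185 R=17
Round 3 (k=24): L=17 R=38

Answer: 237,185 185,17 17,38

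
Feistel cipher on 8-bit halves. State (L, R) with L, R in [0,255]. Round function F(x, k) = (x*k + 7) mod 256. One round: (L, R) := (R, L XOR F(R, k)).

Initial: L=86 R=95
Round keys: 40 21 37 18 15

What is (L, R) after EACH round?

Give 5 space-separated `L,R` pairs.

Round 1 (k=40): L=95 R=137
Round 2 (k=21): L=137 R=27
Round 3 (k=37): L=27 R=103
Round 4 (k=18): L=103 R=94
Round 5 (k=15): L=94 R=238

Answer: 95,137 137,27 27,103 103,94 94,238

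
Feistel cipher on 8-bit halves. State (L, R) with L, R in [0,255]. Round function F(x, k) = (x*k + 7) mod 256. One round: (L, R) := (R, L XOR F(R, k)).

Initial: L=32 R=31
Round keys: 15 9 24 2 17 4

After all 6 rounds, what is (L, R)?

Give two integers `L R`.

Round 1 (k=15): L=31 R=248
Round 2 (k=9): L=248 R=160
Round 3 (k=24): L=160 R=255
Round 4 (k=2): L=255 R=165
Round 5 (k=17): L=165 R=3
Round 6 (k=4): L=3 R=182

Answer: 3 182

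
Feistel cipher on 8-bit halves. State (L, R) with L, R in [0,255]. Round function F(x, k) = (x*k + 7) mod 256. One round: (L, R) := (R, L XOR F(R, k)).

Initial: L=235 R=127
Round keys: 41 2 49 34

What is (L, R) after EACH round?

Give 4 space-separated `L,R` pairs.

Answer: 127,181 181,14 14,0 0,9

Derivation:
Round 1 (k=41): L=127 R=181
Round 2 (k=2): L=181 R=14
Round 3 (k=49): L=14 R=0
Round 4 (k=34): L=0 R=9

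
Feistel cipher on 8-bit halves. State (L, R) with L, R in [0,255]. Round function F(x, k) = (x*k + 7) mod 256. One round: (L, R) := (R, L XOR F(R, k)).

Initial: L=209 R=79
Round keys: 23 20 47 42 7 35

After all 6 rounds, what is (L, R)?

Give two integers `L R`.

Answer: 242 82

Derivation:
Round 1 (k=23): L=79 R=241
Round 2 (k=20): L=241 R=148
Round 3 (k=47): L=148 R=194
Round 4 (k=42): L=194 R=79
Round 5 (k=7): L=79 R=242
Round 6 (k=35): L=242 R=82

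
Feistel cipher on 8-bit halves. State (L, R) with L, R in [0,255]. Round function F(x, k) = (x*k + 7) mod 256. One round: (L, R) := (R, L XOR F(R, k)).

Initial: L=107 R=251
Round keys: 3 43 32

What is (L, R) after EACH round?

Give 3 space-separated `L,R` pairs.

Round 1 (k=3): L=251 R=147
Round 2 (k=43): L=147 R=67
Round 3 (k=32): L=67 R=244

Answer: 251,147 147,67 67,244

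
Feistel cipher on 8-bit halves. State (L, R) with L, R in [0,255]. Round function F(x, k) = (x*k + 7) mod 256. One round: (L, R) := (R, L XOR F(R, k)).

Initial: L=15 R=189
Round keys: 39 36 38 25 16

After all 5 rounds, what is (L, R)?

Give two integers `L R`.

Answer: 43 193

Derivation:
Round 1 (k=39): L=189 R=221
Round 2 (k=36): L=221 R=166
Round 3 (k=38): L=166 R=118
Round 4 (k=25): L=118 R=43
Round 5 (k=16): L=43 R=193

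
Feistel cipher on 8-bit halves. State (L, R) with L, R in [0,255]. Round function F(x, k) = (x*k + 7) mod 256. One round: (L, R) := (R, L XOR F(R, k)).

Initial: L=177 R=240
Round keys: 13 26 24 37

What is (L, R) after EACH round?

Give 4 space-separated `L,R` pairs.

Answer: 240,134 134,83 83,73 73,199

Derivation:
Round 1 (k=13): L=240 R=134
Round 2 (k=26): L=134 R=83
Round 3 (k=24): L=83 R=73
Round 4 (k=37): L=73 R=199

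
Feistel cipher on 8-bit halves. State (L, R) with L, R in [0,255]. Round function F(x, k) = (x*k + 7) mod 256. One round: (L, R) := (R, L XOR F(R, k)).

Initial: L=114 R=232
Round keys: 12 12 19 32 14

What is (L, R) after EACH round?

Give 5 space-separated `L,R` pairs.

Round 1 (k=12): L=232 R=149
Round 2 (k=12): L=149 R=235
Round 3 (k=19): L=235 R=237
Round 4 (k=32): L=237 R=76
Round 5 (k=14): L=76 R=194

Answer: 232,149 149,235 235,237 237,76 76,194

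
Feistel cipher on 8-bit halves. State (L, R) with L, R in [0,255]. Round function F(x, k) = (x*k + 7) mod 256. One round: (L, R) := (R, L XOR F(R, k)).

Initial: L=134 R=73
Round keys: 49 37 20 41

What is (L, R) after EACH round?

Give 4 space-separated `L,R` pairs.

Answer: 73,134 134,44 44,241 241,140

Derivation:
Round 1 (k=49): L=73 R=134
Round 2 (k=37): L=134 R=44
Round 3 (k=20): L=44 R=241
Round 4 (k=41): L=241 R=140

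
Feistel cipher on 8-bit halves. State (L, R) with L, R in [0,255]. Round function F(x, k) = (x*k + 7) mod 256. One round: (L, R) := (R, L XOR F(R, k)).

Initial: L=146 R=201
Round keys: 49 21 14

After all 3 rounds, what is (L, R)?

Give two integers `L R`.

Round 1 (k=49): L=201 R=18
Round 2 (k=21): L=18 R=72
Round 3 (k=14): L=72 R=229

Answer: 72 229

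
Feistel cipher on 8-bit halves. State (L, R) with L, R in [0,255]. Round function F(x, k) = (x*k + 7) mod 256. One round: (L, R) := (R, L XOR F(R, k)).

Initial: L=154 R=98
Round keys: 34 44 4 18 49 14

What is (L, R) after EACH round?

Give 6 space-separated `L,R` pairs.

Answer: 98,145 145,145 145,218 218,202 202,107 107,43

Derivation:
Round 1 (k=34): L=98 R=145
Round 2 (k=44): L=145 R=145
Round 3 (k=4): L=145 R=218
Round 4 (k=18): L=218 R=202
Round 5 (k=49): L=202 R=107
Round 6 (k=14): L=107 R=43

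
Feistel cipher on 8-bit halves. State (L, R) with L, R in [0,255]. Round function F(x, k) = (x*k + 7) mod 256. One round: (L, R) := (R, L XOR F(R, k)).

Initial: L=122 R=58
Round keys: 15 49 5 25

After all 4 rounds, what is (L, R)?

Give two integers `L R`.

Round 1 (k=15): L=58 R=23
Round 2 (k=49): L=23 R=84
Round 3 (k=5): L=84 R=188
Round 4 (k=25): L=188 R=55

Answer: 188 55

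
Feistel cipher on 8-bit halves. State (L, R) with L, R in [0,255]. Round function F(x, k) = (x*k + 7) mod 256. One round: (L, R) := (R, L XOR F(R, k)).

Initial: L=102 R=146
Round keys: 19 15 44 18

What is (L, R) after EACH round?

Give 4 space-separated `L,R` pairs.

Round 1 (k=19): L=146 R=187
Round 2 (k=15): L=187 R=110
Round 3 (k=44): L=110 R=84
Round 4 (k=18): L=84 R=129

Answer: 146,187 187,110 110,84 84,129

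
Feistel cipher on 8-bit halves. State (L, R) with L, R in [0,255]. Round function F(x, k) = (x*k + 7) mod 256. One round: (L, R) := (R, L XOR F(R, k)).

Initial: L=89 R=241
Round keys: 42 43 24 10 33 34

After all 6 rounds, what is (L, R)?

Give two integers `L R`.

Round 1 (k=42): L=241 R=200
Round 2 (k=43): L=200 R=110
Round 3 (k=24): L=110 R=159
Round 4 (k=10): L=159 R=83
Round 5 (k=33): L=83 R=37
Round 6 (k=34): L=37 R=162

Answer: 37 162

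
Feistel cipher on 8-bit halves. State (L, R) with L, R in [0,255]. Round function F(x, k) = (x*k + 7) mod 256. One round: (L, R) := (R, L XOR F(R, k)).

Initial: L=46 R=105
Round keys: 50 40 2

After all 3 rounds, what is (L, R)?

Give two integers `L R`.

Round 1 (k=50): L=105 R=167
Round 2 (k=40): L=167 R=118
Round 3 (k=2): L=118 R=84

Answer: 118 84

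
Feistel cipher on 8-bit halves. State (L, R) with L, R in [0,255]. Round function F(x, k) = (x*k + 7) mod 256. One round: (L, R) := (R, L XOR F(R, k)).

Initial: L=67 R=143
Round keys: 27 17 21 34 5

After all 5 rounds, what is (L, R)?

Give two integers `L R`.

Round 1 (k=27): L=143 R=95
Round 2 (k=17): L=95 R=217
Round 3 (k=21): L=217 R=139
Round 4 (k=34): L=139 R=164
Round 5 (k=5): L=164 R=176

Answer: 164 176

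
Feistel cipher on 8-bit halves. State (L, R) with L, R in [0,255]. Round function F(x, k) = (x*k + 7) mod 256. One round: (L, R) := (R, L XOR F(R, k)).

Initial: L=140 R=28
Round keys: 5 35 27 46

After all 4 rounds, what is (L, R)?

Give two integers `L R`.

Answer: 80 63

Derivation:
Round 1 (k=5): L=28 R=31
Round 2 (k=35): L=31 R=88
Round 3 (k=27): L=88 R=80
Round 4 (k=46): L=80 R=63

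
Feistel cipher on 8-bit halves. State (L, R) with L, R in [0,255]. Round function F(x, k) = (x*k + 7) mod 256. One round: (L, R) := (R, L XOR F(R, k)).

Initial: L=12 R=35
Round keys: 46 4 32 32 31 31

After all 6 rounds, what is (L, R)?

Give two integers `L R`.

Answer: 146 170

Derivation:
Round 1 (k=46): L=35 R=93
Round 2 (k=4): L=93 R=88
Round 3 (k=32): L=88 R=90
Round 4 (k=32): L=90 R=31
Round 5 (k=31): L=31 R=146
Round 6 (k=31): L=146 R=170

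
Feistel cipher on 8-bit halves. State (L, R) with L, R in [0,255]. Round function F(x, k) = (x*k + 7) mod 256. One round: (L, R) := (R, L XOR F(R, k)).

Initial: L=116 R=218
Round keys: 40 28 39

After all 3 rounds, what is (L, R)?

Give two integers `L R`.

Answer: 1 77

Derivation:
Round 1 (k=40): L=218 R=99
Round 2 (k=28): L=99 R=1
Round 3 (k=39): L=1 R=77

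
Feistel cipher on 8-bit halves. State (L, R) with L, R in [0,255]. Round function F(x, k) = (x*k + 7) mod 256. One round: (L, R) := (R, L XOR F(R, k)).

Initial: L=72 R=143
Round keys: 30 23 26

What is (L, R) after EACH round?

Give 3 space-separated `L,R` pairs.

Answer: 143,129 129,17 17,64

Derivation:
Round 1 (k=30): L=143 R=129
Round 2 (k=23): L=129 R=17
Round 3 (k=26): L=17 R=64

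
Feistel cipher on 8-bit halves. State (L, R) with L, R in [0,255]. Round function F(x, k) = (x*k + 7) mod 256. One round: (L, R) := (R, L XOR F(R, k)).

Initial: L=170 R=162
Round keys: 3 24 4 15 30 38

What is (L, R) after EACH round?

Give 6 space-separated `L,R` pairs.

Answer: 162,71 71,13 13,124 124,70 70,71 71,215

Derivation:
Round 1 (k=3): L=162 R=71
Round 2 (k=24): L=71 R=13
Round 3 (k=4): L=13 R=124
Round 4 (k=15): L=124 R=70
Round 5 (k=30): L=70 R=71
Round 6 (k=38): L=71 R=215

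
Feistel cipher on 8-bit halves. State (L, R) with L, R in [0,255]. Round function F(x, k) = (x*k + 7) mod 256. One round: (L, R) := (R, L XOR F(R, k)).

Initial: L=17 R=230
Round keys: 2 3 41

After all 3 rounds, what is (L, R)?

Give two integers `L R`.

Answer: 171 168

Derivation:
Round 1 (k=2): L=230 R=194
Round 2 (k=3): L=194 R=171
Round 3 (k=41): L=171 R=168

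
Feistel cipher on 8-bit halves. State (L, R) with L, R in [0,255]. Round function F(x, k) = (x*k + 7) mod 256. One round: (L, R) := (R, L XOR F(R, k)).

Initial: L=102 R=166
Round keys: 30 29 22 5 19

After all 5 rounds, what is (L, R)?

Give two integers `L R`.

Round 1 (k=30): L=166 R=29
Round 2 (k=29): L=29 R=246
Round 3 (k=22): L=246 R=54
Round 4 (k=5): L=54 R=227
Round 5 (k=19): L=227 R=214

Answer: 227 214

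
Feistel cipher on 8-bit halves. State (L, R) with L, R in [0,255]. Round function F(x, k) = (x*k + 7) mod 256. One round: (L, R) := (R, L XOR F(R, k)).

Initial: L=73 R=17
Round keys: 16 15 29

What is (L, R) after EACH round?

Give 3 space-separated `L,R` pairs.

Round 1 (k=16): L=17 R=94
Round 2 (k=15): L=94 R=152
Round 3 (k=29): L=152 R=97

Answer: 17,94 94,152 152,97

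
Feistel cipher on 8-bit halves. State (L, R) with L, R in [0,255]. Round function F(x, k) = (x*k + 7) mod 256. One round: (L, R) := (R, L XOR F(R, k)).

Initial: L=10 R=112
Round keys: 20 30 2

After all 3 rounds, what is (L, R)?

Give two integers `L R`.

Answer: 125 204

Derivation:
Round 1 (k=20): L=112 R=205
Round 2 (k=30): L=205 R=125
Round 3 (k=2): L=125 R=204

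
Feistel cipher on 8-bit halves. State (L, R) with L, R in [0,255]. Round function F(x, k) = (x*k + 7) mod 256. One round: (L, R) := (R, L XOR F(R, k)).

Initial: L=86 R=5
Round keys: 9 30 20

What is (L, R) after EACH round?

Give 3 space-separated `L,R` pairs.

Round 1 (k=9): L=5 R=98
Round 2 (k=30): L=98 R=134
Round 3 (k=20): L=134 R=29

Answer: 5,98 98,134 134,29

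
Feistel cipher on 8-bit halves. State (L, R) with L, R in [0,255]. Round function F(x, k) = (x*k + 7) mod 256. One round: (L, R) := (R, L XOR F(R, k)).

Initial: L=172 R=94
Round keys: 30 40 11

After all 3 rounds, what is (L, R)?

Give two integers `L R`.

Round 1 (k=30): L=94 R=167
Round 2 (k=40): L=167 R=65
Round 3 (k=11): L=65 R=117

Answer: 65 117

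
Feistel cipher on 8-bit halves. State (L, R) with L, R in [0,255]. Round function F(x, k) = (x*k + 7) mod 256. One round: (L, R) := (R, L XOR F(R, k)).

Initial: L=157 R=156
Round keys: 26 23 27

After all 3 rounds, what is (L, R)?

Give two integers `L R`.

Answer: 105 88

Derivation:
Round 1 (k=26): L=156 R=66
Round 2 (k=23): L=66 R=105
Round 3 (k=27): L=105 R=88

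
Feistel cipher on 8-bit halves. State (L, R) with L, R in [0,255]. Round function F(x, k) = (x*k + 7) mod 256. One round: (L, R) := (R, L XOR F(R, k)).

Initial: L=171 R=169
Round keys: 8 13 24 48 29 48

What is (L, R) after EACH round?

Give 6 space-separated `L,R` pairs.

Round 1 (k=8): L=169 R=228
Round 2 (k=13): L=228 R=50
Round 3 (k=24): L=50 R=83
Round 4 (k=48): L=83 R=165
Round 5 (k=29): L=165 R=235
Round 6 (k=48): L=235 R=178

Answer: 169,228 228,50 50,83 83,165 165,235 235,178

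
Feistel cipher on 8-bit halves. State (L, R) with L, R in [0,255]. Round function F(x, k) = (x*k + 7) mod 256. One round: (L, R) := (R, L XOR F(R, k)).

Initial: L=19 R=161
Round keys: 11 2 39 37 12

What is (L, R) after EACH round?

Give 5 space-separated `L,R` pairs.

Answer: 161,225 225,104 104,62 62,149 149,61

Derivation:
Round 1 (k=11): L=161 R=225
Round 2 (k=2): L=225 R=104
Round 3 (k=39): L=104 R=62
Round 4 (k=37): L=62 R=149
Round 5 (k=12): L=149 R=61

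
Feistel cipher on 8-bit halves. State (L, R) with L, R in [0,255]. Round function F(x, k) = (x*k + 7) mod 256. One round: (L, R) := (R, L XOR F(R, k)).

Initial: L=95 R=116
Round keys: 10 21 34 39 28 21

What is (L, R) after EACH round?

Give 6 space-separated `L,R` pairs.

Answer: 116,208 208,99 99,253 253,241 241,158 158,12

Derivation:
Round 1 (k=10): L=116 R=208
Round 2 (k=21): L=208 R=99
Round 3 (k=34): L=99 R=253
Round 4 (k=39): L=253 R=241
Round 5 (k=28): L=241 R=158
Round 6 (k=21): L=158 R=12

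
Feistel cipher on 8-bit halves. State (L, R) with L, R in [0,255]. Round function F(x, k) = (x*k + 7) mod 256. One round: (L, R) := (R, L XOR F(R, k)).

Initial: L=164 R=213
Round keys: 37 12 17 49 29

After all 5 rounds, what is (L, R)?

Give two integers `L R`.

Round 1 (k=37): L=213 R=116
Round 2 (k=12): L=116 R=162
Round 3 (k=17): L=162 R=189
Round 4 (k=49): L=189 R=150
Round 5 (k=29): L=150 R=184

Answer: 150 184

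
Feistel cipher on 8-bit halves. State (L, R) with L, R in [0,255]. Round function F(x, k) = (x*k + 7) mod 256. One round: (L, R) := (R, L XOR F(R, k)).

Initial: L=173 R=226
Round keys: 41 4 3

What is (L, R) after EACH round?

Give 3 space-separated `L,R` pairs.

Round 1 (k=41): L=226 R=148
Round 2 (k=4): L=148 R=181
Round 3 (k=3): L=181 R=178

Answer: 226,148 148,181 181,178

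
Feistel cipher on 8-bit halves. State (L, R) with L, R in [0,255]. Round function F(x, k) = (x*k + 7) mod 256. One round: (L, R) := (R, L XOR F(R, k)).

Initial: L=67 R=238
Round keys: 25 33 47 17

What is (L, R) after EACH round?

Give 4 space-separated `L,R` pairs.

Round 1 (k=25): L=238 R=6
Round 2 (k=33): L=6 R=35
Round 3 (k=47): L=35 R=114
Round 4 (k=17): L=114 R=186

Answer: 238,6 6,35 35,114 114,186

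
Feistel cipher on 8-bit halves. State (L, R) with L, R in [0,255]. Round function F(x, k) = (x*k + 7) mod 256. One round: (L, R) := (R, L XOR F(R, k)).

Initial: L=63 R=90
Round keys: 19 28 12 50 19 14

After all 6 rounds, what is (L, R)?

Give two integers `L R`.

Answer: 34 239

Derivation:
Round 1 (k=19): L=90 R=138
Round 2 (k=28): L=138 R=69
Round 3 (k=12): L=69 R=201
Round 4 (k=50): L=201 R=12
Round 5 (k=19): L=12 R=34
Round 6 (k=14): L=34 R=239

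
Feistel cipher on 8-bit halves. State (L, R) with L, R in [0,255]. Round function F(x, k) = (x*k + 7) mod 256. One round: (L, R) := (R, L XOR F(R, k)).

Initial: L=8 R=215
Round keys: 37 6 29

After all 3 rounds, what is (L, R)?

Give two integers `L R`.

Answer: 164 137

Derivation:
Round 1 (k=37): L=215 R=18
Round 2 (k=6): L=18 R=164
Round 3 (k=29): L=164 R=137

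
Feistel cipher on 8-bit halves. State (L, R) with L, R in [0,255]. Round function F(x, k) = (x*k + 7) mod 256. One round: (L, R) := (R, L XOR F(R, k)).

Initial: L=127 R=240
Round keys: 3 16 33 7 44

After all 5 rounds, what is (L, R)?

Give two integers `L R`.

Round 1 (k=3): L=240 R=168
Round 2 (k=16): L=168 R=119
Round 3 (k=33): L=119 R=246
Round 4 (k=7): L=246 R=182
Round 5 (k=44): L=182 R=185

Answer: 182 185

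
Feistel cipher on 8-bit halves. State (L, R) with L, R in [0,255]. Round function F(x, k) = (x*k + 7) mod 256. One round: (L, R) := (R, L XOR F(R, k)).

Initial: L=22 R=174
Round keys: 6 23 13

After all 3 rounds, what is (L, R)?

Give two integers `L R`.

Round 1 (k=6): L=174 R=13
Round 2 (k=23): L=13 R=156
Round 3 (k=13): L=156 R=254

Answer: 156 254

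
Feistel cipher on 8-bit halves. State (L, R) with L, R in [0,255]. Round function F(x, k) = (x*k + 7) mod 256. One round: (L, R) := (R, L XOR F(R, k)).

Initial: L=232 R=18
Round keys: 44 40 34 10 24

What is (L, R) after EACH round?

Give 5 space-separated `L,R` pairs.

Answer: 18,247 247,141 141,54 54,174 174,97

Derivation:
Round 1 (k=44): L=18 R=247
Round 2 (k=40): L=247 R=141
Round 3 (k=34): L=141 R=54
Round 4 (k=10): L=54 R=174
Round 5 (k=24): L=174 R=97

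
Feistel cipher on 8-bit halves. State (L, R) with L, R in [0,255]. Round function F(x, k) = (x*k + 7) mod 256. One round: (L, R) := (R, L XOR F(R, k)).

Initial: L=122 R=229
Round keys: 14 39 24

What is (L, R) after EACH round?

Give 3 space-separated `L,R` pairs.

Round 1 (k=14): L=229 R=247
Round 2 (k=39): L=247 R=77
Round 3 (k=24): L=77 R=200

Answer: 229,247 247,77 77,200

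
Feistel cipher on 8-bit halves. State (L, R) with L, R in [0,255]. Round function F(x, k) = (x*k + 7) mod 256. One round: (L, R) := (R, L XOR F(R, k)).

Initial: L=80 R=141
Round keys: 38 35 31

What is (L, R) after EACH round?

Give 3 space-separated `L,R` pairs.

Answer: 141,165 165,27 27,233

Derivation:
Round 1 (k=38): L=141 R=165
Round 2 (k=35): L=165 R=27
Round 3 (k=31): L=27 R=233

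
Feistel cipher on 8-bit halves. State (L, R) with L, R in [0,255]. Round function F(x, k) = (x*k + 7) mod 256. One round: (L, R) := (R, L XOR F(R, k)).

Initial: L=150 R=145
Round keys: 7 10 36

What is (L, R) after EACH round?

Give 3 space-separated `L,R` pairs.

Answer: 145,104 104,134 134,183

Derivation:
Round 1 (k=7): L=145 R=104
Round 2 (k=10): L=104 R=134
Round 3 (k=36): L=134 R=183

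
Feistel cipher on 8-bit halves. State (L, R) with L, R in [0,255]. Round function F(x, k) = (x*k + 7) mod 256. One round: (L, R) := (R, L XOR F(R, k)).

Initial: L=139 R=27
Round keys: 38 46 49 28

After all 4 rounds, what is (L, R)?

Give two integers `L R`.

Answer: 125 203

Derivation:
Round 1 (k=38): L=27 R=130
Round 2 (k=46): L=130 R=120
Round 3 (k=49): L=120 R=125
Round 4 (k=28): L=125 R=203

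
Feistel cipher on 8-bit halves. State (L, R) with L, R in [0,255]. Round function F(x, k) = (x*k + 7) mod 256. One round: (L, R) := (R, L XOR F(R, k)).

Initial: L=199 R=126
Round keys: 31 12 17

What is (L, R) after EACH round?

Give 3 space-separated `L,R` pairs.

Answer: 126,142 142,209 209,102

Derivation:
Round 1 (k=31): L=126 R=142
Round 2 (k=12): L=142 R=209
Round 3 (k=17): L=209 R=102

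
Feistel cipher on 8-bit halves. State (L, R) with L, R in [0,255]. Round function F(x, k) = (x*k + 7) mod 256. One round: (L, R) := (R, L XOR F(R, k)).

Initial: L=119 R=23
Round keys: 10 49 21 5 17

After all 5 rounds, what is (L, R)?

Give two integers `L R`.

Round 1 (k=10): L=23 R=154
Round 2 (k=49): L=154 R=150
Round 3 (k=21): L=150 R=207
Round 4 (k=5): L=207 R=132
Round 5 (k=17): L=132 R=4

Answer: 132 4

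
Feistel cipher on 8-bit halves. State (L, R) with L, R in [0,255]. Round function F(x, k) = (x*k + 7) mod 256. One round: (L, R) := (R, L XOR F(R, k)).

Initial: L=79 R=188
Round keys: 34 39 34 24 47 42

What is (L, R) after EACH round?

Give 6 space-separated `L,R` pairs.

Answer: 188,176 176,107 107,141 141,84 84,254 254,231

Derivation:
Round 1 (k=34): L=188 R=176
Round 2 (k=39): L=176 R=107
Round 3 (k=34): L=107 R=141
Round 4 (k=24): L=141 R=84
Round 5 (k=47): L=84 R=254
Round 6 (k=42): L=254 R=231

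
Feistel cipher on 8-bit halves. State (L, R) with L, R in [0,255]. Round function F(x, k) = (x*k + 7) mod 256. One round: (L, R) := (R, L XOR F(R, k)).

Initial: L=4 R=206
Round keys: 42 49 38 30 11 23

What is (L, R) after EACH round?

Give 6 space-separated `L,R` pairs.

Round 1 (k=42): L=206 R=215
Round 2 (k=49): L=215 R=224
Round 3 (k=38): L=224 R=144
Round 4 (k=30): L=144 R=7
Round 5 (k=11): L=7 R=196
Round 6 (k=23): L=196 R=164

Answer: 206,215 215,224 224,144 144,7 7,196 196,164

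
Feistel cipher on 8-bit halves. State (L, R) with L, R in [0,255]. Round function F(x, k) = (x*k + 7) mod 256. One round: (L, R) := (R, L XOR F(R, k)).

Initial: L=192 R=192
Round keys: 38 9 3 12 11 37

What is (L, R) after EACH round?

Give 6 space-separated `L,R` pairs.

Answer: 192,71 71,70 70,158 158,41 41,84 84,2

Derivation:
Round 1 (k=38): L=192 R=71
Round 2 (k=9): L=71 R=70
Round 3 (k=3): L=70 R=158
Round 4 (k=12): L=158 R=41
Round 5 (k=11): L=41 R=84
Round 6 (k=37): L=84 R=2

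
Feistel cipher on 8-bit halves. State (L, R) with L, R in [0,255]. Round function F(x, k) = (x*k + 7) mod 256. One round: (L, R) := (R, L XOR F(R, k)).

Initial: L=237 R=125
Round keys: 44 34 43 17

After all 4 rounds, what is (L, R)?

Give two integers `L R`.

Answer: 63 232

Derivation:
Round 1 (k=44): L=125 R=110
Round 2 (k=34): L=110 R=222
Round 3 (k=43): L=222 R=63
Round 4 (k=17): L=63 R=232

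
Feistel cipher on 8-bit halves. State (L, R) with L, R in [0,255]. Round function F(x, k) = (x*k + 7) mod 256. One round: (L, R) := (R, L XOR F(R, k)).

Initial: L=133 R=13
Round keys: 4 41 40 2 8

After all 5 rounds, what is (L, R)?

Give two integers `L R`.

Round 1 (k=4): L=13 R=190
Round 2 (k=41): L=190 R=120
Round 3 (k=40): L=120 R=121
Round 4 (k=2): L=121 R=129
Round 5 (k=8): L=129 R=118

Answer: 129 118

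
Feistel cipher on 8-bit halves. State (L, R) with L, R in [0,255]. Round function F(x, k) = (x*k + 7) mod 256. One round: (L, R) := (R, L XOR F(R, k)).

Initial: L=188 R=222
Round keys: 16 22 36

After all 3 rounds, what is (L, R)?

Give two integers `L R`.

Answer: 7 88

Derivation:
Round 1 (k=16): L=222 R=91
Round 2 (k=22): L=91 R=7
Round 3 (k=36): L=7 R=88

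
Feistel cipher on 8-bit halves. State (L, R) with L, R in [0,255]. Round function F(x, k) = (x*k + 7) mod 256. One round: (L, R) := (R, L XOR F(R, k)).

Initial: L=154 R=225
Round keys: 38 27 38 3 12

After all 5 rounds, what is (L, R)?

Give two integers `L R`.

Answer: 72 245

Derivation:
Round 1 (k=38): L=225 R=247
Round 2 (k=27): L=247 R=245
Round 3 (k=38): L=245 R=146
Round 4 (k=3): L=146 R=72
Round 5 (k=12): L=72 R=245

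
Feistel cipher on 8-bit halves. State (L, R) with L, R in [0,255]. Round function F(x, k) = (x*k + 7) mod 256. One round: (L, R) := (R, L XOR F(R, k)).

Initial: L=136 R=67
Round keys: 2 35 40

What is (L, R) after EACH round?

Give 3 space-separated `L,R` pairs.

Answer: 67,5 5,245 245,74

Derivation:
Round 1 (k=2): L=67 R=5
Round 2 (k=35): L=5 R=245
Round 3 (k=40): L=245 R=74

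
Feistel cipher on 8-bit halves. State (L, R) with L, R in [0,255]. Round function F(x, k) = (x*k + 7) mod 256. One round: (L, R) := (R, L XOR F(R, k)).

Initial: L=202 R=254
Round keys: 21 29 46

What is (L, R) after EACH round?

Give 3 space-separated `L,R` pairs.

Answer: 254,23 23,92 92,152

Derivation:
Round 1 (k=21): L=254 R=23
Round 2 (k=29): L=23 R=92
Round 3 (k=46): L=92 R=152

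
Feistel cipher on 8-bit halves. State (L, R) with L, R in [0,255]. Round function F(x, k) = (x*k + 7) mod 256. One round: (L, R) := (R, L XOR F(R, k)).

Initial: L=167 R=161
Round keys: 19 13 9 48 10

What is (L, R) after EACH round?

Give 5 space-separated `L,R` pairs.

Round 1 (k=19): L=161 R=93
Round 2 (k=13): L=93 R=97
Round 3 (k=9): L=97 R=45
Round 4 (k=48): L=45 R=22
Round 5 (k=10): L=22 R=206

Answer: 161,93 93,97 97,45 45,22 22,206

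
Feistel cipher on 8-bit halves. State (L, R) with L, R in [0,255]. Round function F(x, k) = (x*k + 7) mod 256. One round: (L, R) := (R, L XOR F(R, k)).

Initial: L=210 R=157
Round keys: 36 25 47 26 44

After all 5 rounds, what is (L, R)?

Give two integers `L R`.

Answer: 16 204

Derivation:
Round 1 (k=36): L=157 R=201
Round 2 (k=25): L=201 R=53
Round 3 (k=47): L=53 R=11
Round 4 (k=26): L=11 R=16
Round 5 (k=44): L=16 R=204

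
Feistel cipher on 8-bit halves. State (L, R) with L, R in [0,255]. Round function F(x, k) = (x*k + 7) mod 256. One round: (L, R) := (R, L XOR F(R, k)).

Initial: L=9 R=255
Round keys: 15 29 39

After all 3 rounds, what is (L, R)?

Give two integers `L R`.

Answer: 171 229

Derivation:
Round 1 (k=15): L=255 R=241
Round 2 (k=29): L=241 R=171
Round 3 (k=39): L=171 R=229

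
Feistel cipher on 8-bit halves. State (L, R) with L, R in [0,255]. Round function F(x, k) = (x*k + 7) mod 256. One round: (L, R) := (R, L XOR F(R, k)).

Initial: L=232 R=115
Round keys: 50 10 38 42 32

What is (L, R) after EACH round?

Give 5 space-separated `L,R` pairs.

Round 1 (k=50): L=115 R=149
Round 2 (k=10): L=149 R=170
Round 3 (k=38): L=170 R=214
Round 4 (k=42): L=214 R=137
Round 5 (k=32): L=137 R=241

Answer: 115,149 149,170 170,214 214,137 137,241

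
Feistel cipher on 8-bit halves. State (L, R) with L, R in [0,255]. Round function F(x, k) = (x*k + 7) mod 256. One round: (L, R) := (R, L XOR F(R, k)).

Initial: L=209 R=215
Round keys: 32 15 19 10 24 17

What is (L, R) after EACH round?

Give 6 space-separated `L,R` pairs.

Round 1 (k=32): L=215 R=54
Round 2 (k=15): L=54 R=230
Round 3 (k=19): L=230 R=47
Round 4 (k=10): L=47 R=59
Round 5 (k=24): L=59 R=160
Round 6 (k=17): L=160 R=156

Answer: 215,54 54,230 230,47 47,59 59,160 160,156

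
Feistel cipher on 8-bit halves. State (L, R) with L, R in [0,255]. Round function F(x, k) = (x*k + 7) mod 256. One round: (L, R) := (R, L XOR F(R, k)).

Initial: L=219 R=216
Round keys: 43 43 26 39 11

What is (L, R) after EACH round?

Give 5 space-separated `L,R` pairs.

Round 1 (k=43): L=216 R=148
Round 2 (k=43): L=148 R=59
Round 3 (k=26): L=59 R=145
Round 4 (k=39): L=145 R=37
Round 5 (k=11): L=37 R=15

Answer: 216,148 148,59 59,145 145,37 37,15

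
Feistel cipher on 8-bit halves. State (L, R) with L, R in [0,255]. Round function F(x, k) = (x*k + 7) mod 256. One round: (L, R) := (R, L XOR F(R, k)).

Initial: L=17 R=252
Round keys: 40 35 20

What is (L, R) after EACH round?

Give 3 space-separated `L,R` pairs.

Answer: 252,118 118,213 213,221

Derivation:
Round 1 (k=40): L=252 R=118
Round 2 (k=35): L=118 R=213
Round 3 (k=20): L=213 R=221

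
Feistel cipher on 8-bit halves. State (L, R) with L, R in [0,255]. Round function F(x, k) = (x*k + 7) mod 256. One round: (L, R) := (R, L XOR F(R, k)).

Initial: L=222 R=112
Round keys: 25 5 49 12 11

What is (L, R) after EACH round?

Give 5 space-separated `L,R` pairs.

Round 1 (k=25): L=112 R=41
Round 2 (k=5): L=41 R=164
Round 3 (k=49): L=164 R=66
Round 4 (k=12): L=66 R=187
Round 5 (k=11): L=187 R=82

Answer: 112,41 41,164 164,66 66,187 187,82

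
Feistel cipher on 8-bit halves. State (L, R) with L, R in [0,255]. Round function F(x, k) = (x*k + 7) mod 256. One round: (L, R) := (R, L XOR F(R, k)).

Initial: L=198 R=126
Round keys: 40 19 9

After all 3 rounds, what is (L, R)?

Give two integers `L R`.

Round 1 (k=40): L=126 R=113
Round 2 (k=19): L=113 R=20
Round 3 (k=9): L=20 R=202

Answer: 20 202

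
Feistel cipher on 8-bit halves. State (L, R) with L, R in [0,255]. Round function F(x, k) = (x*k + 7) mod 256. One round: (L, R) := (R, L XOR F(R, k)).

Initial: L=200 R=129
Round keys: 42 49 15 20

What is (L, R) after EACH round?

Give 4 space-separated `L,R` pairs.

Answer: 129,249 249,49 49,31 31,66

Derivation:
Round 1 (k=42): L=129 R=249
Round 2 (k=49): L=249 R=49
Round 3 (k=15): L=49 R=31
Round 4 (k=20): L=31 R=66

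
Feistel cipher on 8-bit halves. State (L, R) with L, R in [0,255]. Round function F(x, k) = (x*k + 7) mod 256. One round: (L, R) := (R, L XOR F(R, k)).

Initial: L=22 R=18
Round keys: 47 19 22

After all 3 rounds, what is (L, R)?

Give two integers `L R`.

Round 1 (k=47): L=18 R=67
Round 2 (k=19): L=67 R=18
Round 3 (k=22): L=18 R=208

Answer: 18 208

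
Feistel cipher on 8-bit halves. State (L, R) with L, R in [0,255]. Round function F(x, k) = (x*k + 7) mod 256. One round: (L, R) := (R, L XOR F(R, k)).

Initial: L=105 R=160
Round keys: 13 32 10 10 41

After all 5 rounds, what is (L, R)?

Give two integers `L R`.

Answer: 194 90

Derivation:
Round 1 (k=13): L=160 R=78
Round 2 (k=32): L=78 R=103
Round 3 (k=10): L=103 R=67
Round 4 (k=10): L=67 R=194
Round 5 (k=41): L=194 R=90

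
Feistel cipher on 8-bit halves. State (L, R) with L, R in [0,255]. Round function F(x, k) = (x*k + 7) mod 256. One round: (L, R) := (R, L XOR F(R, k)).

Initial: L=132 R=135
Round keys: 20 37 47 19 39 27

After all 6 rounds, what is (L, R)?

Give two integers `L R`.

Round 1 (k=20): L=135 R=23
Round 2 (k=37): L=23 R=221
Round 3 (k=47): L=221 R=141
Round 4 (k=19): L=141 R=163
Round 5 (k=39): L=163 R=81
Round 6 (k=27): L=81 R=49

Answer: 81 49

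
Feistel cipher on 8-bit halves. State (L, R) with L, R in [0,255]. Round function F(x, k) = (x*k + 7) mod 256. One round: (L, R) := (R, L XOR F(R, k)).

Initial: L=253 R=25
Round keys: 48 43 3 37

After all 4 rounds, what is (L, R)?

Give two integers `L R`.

Round 1 (k=48): L=25 R=74
Round 2 (k=43): L=74 R=108
Round 3 (k=3): L=108 R=1
Round 4 (k=37): L=1 R=64

Answer: 1 64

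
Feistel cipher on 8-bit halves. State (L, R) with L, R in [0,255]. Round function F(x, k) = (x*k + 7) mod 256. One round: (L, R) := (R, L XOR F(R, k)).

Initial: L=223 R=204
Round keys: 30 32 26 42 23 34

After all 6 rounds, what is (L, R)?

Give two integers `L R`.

Round 1 (k=30): L=204 R=48
Round 2 (k=32): L=48 R=203
Round 3 (k=26): L=203 R=149
Round 4 (k=42): L=149 R=178
Round 5 (k=23): L=178 R=144
Round 6 (k=34): L=144 R=149

Answer: 144 149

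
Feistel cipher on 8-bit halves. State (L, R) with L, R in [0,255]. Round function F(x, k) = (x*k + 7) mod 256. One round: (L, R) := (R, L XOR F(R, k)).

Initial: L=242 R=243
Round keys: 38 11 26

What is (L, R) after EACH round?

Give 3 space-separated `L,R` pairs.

Answer: 243,235 235,211 211,158

Derivation:
Round 1 (k=38): L=243 R=235
Round 2 (k=11): L=235 R=211
Round 3 (k=26): L=211 R=158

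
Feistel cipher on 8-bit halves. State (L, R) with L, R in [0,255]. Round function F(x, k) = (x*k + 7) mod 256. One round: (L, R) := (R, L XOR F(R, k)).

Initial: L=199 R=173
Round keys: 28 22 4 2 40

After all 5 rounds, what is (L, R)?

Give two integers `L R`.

Answer: 47 36

Derivation:
Round 1 (k=28): L=173 R=52
Round 2 (k=22): L=52 R=210
Round 3 (k=4): L=210 R=123
Round 4 (k=2): L=123 R=47
Round 5 (k=40): L=47 R=36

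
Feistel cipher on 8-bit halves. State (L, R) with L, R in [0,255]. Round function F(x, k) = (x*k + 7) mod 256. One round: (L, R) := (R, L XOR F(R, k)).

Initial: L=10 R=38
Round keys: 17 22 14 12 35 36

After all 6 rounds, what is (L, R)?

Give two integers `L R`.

Answer: 17 195

Derivation:
Round 1 (k=17): L=38 R=135
Round 2 (k=22): L=135 R=135
Round 3 (k=14): L=135 R=238
Round 4 (k=12): L=238 R=168
Round 5 (k=35): L=168 R=17
Round 6 (k=36): L=17 R=195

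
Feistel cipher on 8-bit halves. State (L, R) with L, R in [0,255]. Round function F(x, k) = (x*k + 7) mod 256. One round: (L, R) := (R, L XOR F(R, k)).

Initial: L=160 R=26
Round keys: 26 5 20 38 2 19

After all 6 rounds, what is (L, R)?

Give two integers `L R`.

Round 1 (k=26): L=26 R=11
Round 2 (k=5): L=11 R=36
Round 3 (k=20): L=36 R=220
Round 4 (k=38): L=220 R=139
Round 5 (k=2): L=139 R=193
Round 6 (k=19): L=193 R=209

Answer: 193 209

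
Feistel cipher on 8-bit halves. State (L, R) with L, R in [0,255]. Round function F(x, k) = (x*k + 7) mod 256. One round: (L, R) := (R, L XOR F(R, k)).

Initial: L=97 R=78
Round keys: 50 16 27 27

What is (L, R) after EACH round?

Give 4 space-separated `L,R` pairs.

Answer: 78,34 34,105 105,56 56,134

Derivation:
Round 1 (k=50): L=78 R=34
Round 2 (k=16): L=34 R=105
Round 3 (k=27): L=105 R=56
Round 4 (k=27): L=56 R=134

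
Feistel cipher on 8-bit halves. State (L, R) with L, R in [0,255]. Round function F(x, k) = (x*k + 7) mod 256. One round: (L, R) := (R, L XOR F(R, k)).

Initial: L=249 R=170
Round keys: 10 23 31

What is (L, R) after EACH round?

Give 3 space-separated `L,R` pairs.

Round 1 (k=10): L=170 R=82
Round 2 (k=23): L=82 R=207
Round 3 (k=31): L=207 R=74

Answer: 170,82 82,207 207,74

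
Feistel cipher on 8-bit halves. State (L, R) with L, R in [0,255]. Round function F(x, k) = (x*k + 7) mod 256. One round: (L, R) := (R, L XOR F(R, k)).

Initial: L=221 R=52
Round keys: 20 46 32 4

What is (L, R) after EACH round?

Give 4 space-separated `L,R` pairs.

Answer: 52,202 202,103 103,45 45,220

Derivation:
Round 1 (k=20): L=52 R=202
Round 2 (k=46): L=202 R=103
Round 3 (k=32): L=103 R=45
Round 4 (k=4): L=45 R=220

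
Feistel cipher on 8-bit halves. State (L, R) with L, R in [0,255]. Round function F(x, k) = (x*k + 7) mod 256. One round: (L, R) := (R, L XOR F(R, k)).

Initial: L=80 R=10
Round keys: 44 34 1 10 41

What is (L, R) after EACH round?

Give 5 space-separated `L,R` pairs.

Round 1 (k=44): L=10 R=239
Round 2 (k=34): L=239 R=207
Round 3 (k=1): L=207 R=57
Round 4 (k=10): L=57 R=142
Round 5 (k=41): L=142 R=252

Answer: 10,239 239,207 207,57 57,142 142,252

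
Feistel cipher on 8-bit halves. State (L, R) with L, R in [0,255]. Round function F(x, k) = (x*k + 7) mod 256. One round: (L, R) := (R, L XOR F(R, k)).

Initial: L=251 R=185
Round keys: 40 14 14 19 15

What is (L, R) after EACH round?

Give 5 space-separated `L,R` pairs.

Answer: 185,20 20,166 166,15 15,130 130,170

Derivation:
Round 1 (k=40): L=185 R=20
Round 2 (k=14): L=20 R=166
Round 3 (k=14): L=166 R=15
Round 4 (k=19): L=15 R=130
Round 5 (k=15): L=130 R=170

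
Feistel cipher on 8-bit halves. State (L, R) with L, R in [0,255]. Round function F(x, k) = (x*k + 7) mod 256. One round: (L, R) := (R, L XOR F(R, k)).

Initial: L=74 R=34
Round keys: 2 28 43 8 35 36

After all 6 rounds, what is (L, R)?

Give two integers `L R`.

Answer: 146 17

Derivation:
Round 1 (k=2): L=34 R=1
Round 2 (k=28): L=1 R=1
Round 3 (k=43): L=1 R=51
Round 4 (k=8): L=51 R=158
Round 5 (k=35): L=158 R=146
Round 6 (k=36): L=146 R=17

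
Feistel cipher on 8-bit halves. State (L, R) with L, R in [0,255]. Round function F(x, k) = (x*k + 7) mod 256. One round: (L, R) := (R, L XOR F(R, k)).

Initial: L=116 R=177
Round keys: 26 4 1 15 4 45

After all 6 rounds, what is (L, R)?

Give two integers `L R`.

Answer: 175 227

Derivation:
Round 1 (k=26): L=177 R=117
Round 2 (k=4): L=117 R=106
Round 3 (k=1): L=106 R=4
Round 4 (k=15): L=4 R=41
Round 5 (k=4): L=41 R=175
Round 6 (k=45): L=175 R=227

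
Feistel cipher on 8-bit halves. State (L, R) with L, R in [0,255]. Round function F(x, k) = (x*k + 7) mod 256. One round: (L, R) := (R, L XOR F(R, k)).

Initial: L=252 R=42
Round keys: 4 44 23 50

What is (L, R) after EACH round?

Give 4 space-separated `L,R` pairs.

Round 1 (k=4): L=42 R=83
Round 2 (k=44): L=83 R=97
Round 3 (k=23): L=97 R=237
Round 4 (k=50): L=237 R=48

Answer: 42,83 83,97 97,237 237,48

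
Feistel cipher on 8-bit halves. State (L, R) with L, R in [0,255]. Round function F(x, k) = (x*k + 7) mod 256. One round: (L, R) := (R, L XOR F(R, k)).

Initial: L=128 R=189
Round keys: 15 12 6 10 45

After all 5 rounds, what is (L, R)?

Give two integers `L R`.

Round 1 (k=15): L=189 R=154
Round 2 (k=12): L=154 R=130
Round 3 (k=6): L=130 R=137
Round 4 (k=10): L=137 R=227
Round 5 (k=45): L=227 R=103

Answer: 227 103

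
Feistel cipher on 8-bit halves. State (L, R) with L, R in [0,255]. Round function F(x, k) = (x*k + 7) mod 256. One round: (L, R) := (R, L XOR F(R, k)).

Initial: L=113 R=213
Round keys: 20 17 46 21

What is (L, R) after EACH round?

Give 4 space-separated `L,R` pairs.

Answer: 213,218 218,84 84,197 197,100

Derivation:
Round 1 (k=20): L=213 R=218
Round 2 (k=17): L=218 R=84
Round 3 (k=46): L=84 R=197
Round 4 (k=21): L=197 R=100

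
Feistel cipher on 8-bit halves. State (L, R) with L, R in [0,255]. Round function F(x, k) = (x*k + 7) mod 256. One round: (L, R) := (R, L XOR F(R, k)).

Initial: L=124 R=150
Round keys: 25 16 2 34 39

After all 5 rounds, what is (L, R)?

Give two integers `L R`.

Answer: 54 153

Derivation:
Round 1 (k=25): L=150 R=209
Round 2 (k=16): L=209 R=129
Round 3 (k=2): L=129 R=216
Round 4 (k=34): L=216 R=54
Round 5 (k=39): L=54 R=153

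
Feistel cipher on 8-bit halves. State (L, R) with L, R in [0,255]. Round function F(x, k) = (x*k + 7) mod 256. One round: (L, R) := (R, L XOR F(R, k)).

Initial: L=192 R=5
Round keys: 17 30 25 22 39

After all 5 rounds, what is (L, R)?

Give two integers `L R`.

Round 1 (k=17): L=5 R=156
Round 2 (k=30): L=156 R=74
Round 3 (k=25): L=74 R=221
Round 4 (k=22): L=221 R=79
Round 5 (k=39): L=79 R=205

Answer: 79 205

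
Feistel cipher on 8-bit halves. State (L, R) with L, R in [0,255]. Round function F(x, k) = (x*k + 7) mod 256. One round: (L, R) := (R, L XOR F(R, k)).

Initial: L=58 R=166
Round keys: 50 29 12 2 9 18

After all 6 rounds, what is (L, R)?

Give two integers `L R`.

Answer: 222 58

Derivation:
Round 1 (k=50): L=166 R=73
Round 2 (k=29): L=73 R=234
Round 3 (k=12): L=234 R=182
Round 4 (k=2): L=182 R=153
Round 5 (k=9): L=153 R=222
Round 6 (k=18): L=222 R=58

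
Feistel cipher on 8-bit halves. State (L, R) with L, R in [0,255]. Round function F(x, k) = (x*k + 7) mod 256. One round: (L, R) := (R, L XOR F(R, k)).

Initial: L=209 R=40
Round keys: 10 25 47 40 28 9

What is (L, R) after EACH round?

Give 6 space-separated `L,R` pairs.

Answer: 40,70 70,245 245,68 68,82 82,187 187,200

Derivation:
Round 1 (k=10): L=40 R=70
Round 2 (k=25): L=70 R=245
Round 3 (k=47): L=245 R=68
Round 4 (k=40): L=68 R=82
Round 5 (k=28): L=82 R=187
Round 6 (k=9): L=187 R=200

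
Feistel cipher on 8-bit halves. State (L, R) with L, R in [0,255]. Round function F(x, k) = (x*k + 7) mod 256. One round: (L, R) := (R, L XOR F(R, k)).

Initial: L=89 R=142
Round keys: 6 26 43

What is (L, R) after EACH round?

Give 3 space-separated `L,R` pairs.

Answer: 142,2 2,181 181,108

Derivation:
Round 1 (k=6): L=142 R=2
Round 2 (k=26): L=2 R=181
Round 3 (k=43): L=181 R=108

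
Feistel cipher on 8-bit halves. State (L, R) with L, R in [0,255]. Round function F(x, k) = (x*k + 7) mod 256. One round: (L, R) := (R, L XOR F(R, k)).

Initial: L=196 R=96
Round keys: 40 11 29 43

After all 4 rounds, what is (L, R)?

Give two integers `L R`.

Round 1 (k=40): L=96 R=195
Round 2 (k=11): L=195 R=8
Round 3 (k=29): L=8 R=44
Round 4 (k=43): L=44 R=99

Answer: 44 99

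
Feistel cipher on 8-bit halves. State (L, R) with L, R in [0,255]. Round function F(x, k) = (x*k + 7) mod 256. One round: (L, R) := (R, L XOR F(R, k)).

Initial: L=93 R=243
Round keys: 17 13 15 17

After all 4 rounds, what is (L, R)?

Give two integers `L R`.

Round 1 (k=17): L=243 R=119
Round 2 (k=13): L=119 R=225
Round 3 (k=15): L=225 R=65
Round 4 (k=17): L=65 R=185

Answer: 65 185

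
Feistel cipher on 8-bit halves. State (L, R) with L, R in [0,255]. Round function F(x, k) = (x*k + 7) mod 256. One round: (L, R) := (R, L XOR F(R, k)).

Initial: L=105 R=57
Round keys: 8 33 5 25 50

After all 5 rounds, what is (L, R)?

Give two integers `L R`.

Round 1 (k=8): L=57 R=166
Round 2 (k=33): L=166 R=84
Round 3 (k=5): L=84 R=13
Round 4 (k=25): L=13 R=24
Round 5 (k=50): L=24 R=186

Answer: 24 186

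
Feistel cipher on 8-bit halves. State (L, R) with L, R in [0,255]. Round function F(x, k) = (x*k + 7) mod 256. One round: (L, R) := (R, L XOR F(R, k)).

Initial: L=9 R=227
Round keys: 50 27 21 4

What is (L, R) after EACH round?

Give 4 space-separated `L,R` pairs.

Answer: 227,84 84,0 0,83 83,83

Derivation:
Round 1 (k=50): L=227 R=84
Round 2 (k=27): L=84 R=0
Round 3 (k=21): L=0 R=83
Round 4 (k=4): L=83 R=83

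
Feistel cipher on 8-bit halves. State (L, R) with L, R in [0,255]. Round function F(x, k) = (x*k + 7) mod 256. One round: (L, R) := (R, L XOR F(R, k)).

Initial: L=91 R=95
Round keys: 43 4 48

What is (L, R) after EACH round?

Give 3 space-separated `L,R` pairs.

Answer: 95,167 167,252 252,224

Derivation:
Round 1 (k=43): L=95 R=167
Round 2 (k=4): L=167 R=252
Round 3 (k=48): L=252 R=224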